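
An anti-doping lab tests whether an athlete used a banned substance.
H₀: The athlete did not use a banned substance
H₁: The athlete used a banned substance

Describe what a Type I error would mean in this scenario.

Answer: Falsely accusing a clean athlete of doping

Derivation:
Type I error (α): Rejecting H₀ when H₀ is true
Type II error (β): Failing to reject H₀ when H₁ is true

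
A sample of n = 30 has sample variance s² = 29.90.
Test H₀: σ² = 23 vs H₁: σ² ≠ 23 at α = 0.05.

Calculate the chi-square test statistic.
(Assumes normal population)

Answer: χ² = 37.7000, fail to reject H₀

Derivation:
df = n - 1 = 29
χ² = (n-1)s²/σ₀² = 29×29.90/23 = 37.7000
Critical values: χ²_{0.975,29} = 16.047, χ²_{0.025,29} = 45.722
Rejection region: χ² < 16.047 or χ² > 45.722
Decision: fail to reject H₀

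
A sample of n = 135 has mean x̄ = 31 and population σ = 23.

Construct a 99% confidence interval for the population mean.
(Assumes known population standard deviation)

Confidence level: 99%, α = 0.01
z_0.005 = 2.576
SE = σ/√n = 23/√135 = 1.9795
Margin of error = 2.576 × 1.9795 = 5.0992
CI: x̄ ± margin = 31 ± 5.0992
CI: (25.9008, 36.0992)

Answer: (25.9008, 36.0992)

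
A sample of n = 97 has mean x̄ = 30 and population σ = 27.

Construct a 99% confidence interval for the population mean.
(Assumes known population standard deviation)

Answer: (22.9382, 37.0618)

Derivation:
Confidence level: 99%, α = 0.01
z_0.005 = 2.576
SE = σ/√n = 27/√97 = 2.7414
Margin of error = 2.576 × 2.7414 = 7.0618
CI: x̄ ± margin = 30 ± 7.0618
CI: (22.9382, 37.0618)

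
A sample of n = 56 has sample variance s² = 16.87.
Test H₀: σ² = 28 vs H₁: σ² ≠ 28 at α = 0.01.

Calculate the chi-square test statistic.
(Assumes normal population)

Answer: χ² = 33.1375, fail to reject H₀

Derivation:
df = n - 1 = 55
χ² = (n-1)s²/σ₀² = 55×16.87/28 = 33.1375
Critical values: χ²_{0.995,55} = 31.735, χ²_{0.005,55} = 85.749
Rejection region: χ² < 31.735 or χ² > 85.749
Decision: fail to reject H₀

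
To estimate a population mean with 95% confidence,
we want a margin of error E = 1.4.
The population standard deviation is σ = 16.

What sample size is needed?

z_0.025 = 1.960
n = (z×σ/E)² = (1.960×16/1.4)²
n = 501.7600
Round up: n = 502

Answer: n = 502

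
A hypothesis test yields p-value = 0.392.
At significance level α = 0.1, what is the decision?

Compare p-value to α:
0.392 ≥ 0.1
Decision: fail to reject H₀

Answer: fail to reject H₀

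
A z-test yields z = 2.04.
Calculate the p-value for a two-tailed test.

For z = 2.04:
p = 2×P(Z > |2.04|) = 2×(1 - Φ(2.04)) = 0.0414

Answer: p-value ≈ 0.0414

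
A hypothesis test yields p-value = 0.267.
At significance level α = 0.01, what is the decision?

Compare p-value to α:
0.267 ≥ 0.01
Decision: fail to reject H₀

Answer: fail to reject H₀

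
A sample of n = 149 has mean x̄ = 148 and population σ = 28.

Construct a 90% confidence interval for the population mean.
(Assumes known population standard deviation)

Answer: (144.2267, 151.7733)

Derivation:
Confidence level: 90%, α = 0.1
z_0.05 = 1.645
SE = σ/√n = 28/√149 = 2.2938
Margin of error = 1.645 × 2.2938 = 3.7733
CI: x̄ ± margin = 148 ± 3.7733
CI: (144.2267, 151.7733)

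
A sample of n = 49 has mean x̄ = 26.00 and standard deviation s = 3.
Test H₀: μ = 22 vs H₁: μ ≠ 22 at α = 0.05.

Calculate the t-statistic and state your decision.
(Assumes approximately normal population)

Answer: t = 9.3327, reject H₀

Derivation:
df = n - 1 = 48
SE = s/√n = 3/√49 = 0.4286
t = (x̄ - μ₀)/SE = (26.00 - 22)/0.4286 = 9.3327
Critical value: t_{0.025,48} = ±2.011
p-value < 0.0001
Decision: reject H₀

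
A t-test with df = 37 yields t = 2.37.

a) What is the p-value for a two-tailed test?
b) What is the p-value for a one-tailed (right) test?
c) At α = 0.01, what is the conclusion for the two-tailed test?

Using t-distribution with df = 37:
a) Two-tailed: p = 2×P(T > 2.37) = 0.0231
b) One-tailed: p = P(T > 2.37) = 0.0116
c) 0.0231 ≥ 0.01, fail to reject H₀

Answer: a) 0.0231, b) 0.0116, c) fail to reject H₀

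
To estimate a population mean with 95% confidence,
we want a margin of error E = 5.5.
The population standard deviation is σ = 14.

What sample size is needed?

Answer: n = 25

Derivation:
z_0.025 = 1.960
n = (z×σ/E)² = (1.960×14/5.5)²
n = 24.8910
Round up: n = 25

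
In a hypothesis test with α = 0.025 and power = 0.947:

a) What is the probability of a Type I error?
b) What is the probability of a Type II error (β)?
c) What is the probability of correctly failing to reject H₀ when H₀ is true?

a) Type I error probability = α = 0.025
b) Power = P(reject H₀ | H₁ true) = 1 - β = 0.947, so Type II error probability = β = 1 - Power = 0.053
c) P(fail to reject H₀ | H₀ true) = 1 - α = 0.975

Answer: a) 0.025, b) 0.053, c) 0.975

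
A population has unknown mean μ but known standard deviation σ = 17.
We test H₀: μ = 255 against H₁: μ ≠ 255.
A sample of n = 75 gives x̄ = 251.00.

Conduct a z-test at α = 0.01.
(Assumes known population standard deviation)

Standard error: SE = σ/√n = 17/√75 = 1.9630
z-statistic: z = (x̄ - μ₀)/SE = (251.00 - 255)/1.9630 = -2.0377
Critical value: ±2.576
p-value = 0.0416
Decision: fail to reject H₀

Answer: z = -2.0377, fail to reject H₀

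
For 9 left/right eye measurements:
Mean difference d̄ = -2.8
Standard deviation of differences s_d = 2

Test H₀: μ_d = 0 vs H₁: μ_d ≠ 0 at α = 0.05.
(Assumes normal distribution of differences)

df = n - 1 = 8
SE = s_d/√n = 2/√9 = 0.6667
t = d̄/SE = -2.8/0.6667 = -4.1998
Critical value: t_{0.025,8} = ±2.306
p-value ≈ 0.0030
Decision: reject H₀

Answer: t = -4.1998, reject H₀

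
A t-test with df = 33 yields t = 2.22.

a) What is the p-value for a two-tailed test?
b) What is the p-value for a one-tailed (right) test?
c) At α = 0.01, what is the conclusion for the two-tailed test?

Answer: a) 0.0334, b) 0.0167, c) fail to reject H₀

Derivation:
Using t-distribution with df = 33:
a) Two-tailed: p = 2×P(T > 2.22) = 0.0334
b) One-tailed: p = P(T > 2.22) = 0.0167
c) 0.0334 ≥ 0.01, fail to reject H₀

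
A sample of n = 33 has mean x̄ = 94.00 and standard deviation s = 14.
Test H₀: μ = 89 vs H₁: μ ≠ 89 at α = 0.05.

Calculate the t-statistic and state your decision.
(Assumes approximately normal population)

df = n - 1 = 32
SE = s/√n = 14/√33 = 2.4371
t = (x̄ - μ₀)/SE = (94.00 - 89)/2.4371 = 2.0516
Critical value: t_{0.025,32} = ±2.037
p-value ≈ 0.0485
Decision: reject H₀

Answer: t = 2.0516, reject H₀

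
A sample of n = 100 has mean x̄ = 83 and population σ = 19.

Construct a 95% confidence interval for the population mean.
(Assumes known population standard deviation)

Confidence level: 95%, α = 0.05
z_0.025 = 1.960
SE = σ/√n = 19/√100 = 1.9000
Margin of error = 1.960 × 1.9000 = 3.7240
CI: x̄ ± margin = 83 ± 3.7240
CI: (79.2760, 86.7240)

Answer: (79.2760, 86.7240)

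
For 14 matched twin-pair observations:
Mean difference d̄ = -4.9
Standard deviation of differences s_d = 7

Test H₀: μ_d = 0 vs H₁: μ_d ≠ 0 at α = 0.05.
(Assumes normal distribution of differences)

df = n - 1 = 13
SE = s_d/√n = 7/√14 = 1.8708
t = d̄/SE = -4.9/1.8708 = -2.6192
Critical value: t_{0.025,13} = ±2.160
p-value ≈ 0.0212
Decision: reject H₀

Answer: t = -2.6192, reject H₀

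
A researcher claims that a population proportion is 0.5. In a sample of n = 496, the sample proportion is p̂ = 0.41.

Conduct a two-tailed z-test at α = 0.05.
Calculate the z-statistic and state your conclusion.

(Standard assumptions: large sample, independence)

Answer: z = -4.0087, reject H₀

Derivation:
H₀: p = 0.5, H₁: p ≠ 0.5
Standard error: SE = √(p₀(1-p₀)/n) = √(0.5×0.5/496) = 0.022451
z-statistic: z = (p̂ - p₀)/SE = (0.41 - 0.5)/0.022451 = -4.0087
Critical value: z_0.025 = ±1.960
p-value = 0.0001
Decision: reject H₀ at α = 0.05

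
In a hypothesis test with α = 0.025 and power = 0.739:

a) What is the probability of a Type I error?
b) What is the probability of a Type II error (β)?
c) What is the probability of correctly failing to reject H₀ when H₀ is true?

Answer: a) 0.025, b) 0.261, c) 0.975

Derivation:
a) Type I error probability = α = 0.025
b) Power = P(reject H₀ | H₁ true) = 1 - β = 0.739, so Type II error probability = β = 1 - Power = 0.261
c) P(fail to reject H₀ | H₀ true) = 1 - α = 0.975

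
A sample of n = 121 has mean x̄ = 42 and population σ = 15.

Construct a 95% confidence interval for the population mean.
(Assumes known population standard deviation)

Answer: (39.3273, 44.6727)

Derivation:
Confidence level: 95%, α = 0.05
z_0.025 = 1.960
SE = σ/√n = 15/√121 = 1.3636
Margin of error = 1.960 × 1.3636 = 2.6727
CI: x̄ ± margin = 42 ± 2.6727
CI: (39.3273, 44.6727)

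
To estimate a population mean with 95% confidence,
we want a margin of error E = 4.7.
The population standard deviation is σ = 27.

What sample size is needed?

Answer: n = 127

Derivation:
z_0.025 = 1.960
n = (z×σ/E)² = (1.960×27/4.7)²
n = 126.7780
Round up: n = 127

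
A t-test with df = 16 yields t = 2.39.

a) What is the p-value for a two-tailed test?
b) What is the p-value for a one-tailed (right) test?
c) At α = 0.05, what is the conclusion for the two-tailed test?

Answer: a) 0.0295, b) 0.0148, c) reject H₀

Derivation:
Using t-distribution with df = 16:
a) Two-tailed: p = 2×P(T > 2.39) = 0.0295
b) One-tailed: p = P(T > 2.39) = 0.0148
c) 0.0295 < 0.05, reject H₀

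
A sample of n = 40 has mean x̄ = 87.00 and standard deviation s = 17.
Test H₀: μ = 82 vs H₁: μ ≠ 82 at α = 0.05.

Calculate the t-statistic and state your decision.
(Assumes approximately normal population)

df = n - 1 = 39
SE = s/√n = 17/√40 = 2.6879
t = (x̄ - μ₀)/SE = (87.00 - 82)/2.6879 = 1.8602
Critical value: t_{0.025,39} = ±2.023
p-value ≈ 0.0704
Decision: fail to reject H₀

Answer: t = 1.8602, fail to reject H₀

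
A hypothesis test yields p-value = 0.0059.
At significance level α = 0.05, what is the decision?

Compare p-value to α:
0.0059 < 0.05
Decision: reject H₀

Answer: reject H₀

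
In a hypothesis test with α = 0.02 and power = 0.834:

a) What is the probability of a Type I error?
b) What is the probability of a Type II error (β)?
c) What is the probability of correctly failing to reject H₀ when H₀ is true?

a) Type I error probability = α = 0.02
b) Power = P(reject H₀ | H₁ true) = 1 - β = 0.834, so Type II error probability = β = 1 - Power = 0.166
c) P(fail to reject H₀ | H₀ true) = 1 - α = 0.98

Answer: a) 0.02, b) 0.166, c) 0.98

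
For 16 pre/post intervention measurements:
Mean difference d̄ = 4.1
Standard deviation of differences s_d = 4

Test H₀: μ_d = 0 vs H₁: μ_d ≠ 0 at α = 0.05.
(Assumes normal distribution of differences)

Answer: t = 4.1000, reject H₀

Derivation:
df = n - 1 = 15
SE = s_d/√n = 4/√16 = 1.0000
t = d̄/SE = 4.1/1.0000 = 4.1000
Critical value: t_{0.025,15} = ±2.131
p-value ≈ 0.0009
Decision: reject H₀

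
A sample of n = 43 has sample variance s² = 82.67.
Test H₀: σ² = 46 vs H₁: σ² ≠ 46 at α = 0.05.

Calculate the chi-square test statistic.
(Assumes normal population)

Answer: χ² = 75.4813, reject H₀

Derivation:
df = n - 1 = 42
χ² = (n-1)s²/σ₀² = 42×82.67/46 = 75.4813
Critical values: χ²_{0.975,42} = 25.999, χ²_{0.025,42} = 61.777
Rejection region: χ² < 25.999 or χ² > 61.777
Decision: reject H₀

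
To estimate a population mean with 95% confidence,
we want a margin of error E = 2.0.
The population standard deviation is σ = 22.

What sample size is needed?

Answer: n = 465

Derivation:
z_0.025 = 1.960
n = (z×σ/E)² = (1.960×22/2.0)²
n = 464.8336
Round up: n = 465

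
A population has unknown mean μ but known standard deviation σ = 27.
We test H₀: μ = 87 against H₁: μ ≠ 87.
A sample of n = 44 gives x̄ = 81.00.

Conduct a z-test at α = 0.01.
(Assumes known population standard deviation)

Answer: z = -1.4741, fail to reject H₀

Derivation:
Standard error: SE = σ/√n = 27/√44 = 4.0704
z-statistic: z = (x̄ - μ₀)/SE = (81.00 - 87)/4.0704 = -1.4741
Critical value: ±2.576
p-value = 0.1405
Decision: fail to reject H₀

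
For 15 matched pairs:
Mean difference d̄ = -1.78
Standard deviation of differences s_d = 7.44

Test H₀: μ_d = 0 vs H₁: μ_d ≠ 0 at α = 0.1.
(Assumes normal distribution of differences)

df = n - 1 = 14
SE = s_d/√n = 7.44/√15 = 1.9210
t = d̄/SE = -1.78/1.9210 = -0.9266
Critical value: t_{0.05,14} = ±1.761
p-value ≈ 0.3698
Decision: fail to reject H₀

Answer: t = -0.9266, fail to reject H₀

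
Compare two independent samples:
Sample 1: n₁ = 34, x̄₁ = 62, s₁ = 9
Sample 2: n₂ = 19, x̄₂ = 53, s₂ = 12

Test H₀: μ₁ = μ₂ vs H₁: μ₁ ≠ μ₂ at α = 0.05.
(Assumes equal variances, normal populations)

Pooled variance: s²_p = [33×9² + 18×12²]/(51) = 103.2353
s_p = 10.1605
SE = s_p×√(1/n₁ + 1/n₂) = 10.1605×√(1/34 + 1/19) = 2.9103
t = (x̄₁ - x̄₂)/SE = (62 - 53)/2.9103 = 3.0925
df = 51, t-critical = ±2.008
Decision: reject H₀

Answer: t = 3.0925, reject H₀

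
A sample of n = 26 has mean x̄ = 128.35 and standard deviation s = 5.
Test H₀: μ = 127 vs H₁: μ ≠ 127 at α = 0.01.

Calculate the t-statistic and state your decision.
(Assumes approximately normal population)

df = n - 1 = 25
SE = s/√n = 5/√26 = 0.9806
t = (x̄ - μ₀)/SE = (128.35 - 127)/0.9806 = 1.3767
Critical value: t_{0.005,25} = ±2.787
p-value ≈ 0.1808
Decision: fail to reject H₀

Answer: t = 1.3767, fail to reject H₀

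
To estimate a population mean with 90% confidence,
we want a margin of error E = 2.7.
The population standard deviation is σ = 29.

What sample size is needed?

Answer: n = 313

Derivation:
z_0.05 = 1.645
n = (z×σ/E)² = (1.645×29/2.7)²
n = 312.1765
Round up: n = 313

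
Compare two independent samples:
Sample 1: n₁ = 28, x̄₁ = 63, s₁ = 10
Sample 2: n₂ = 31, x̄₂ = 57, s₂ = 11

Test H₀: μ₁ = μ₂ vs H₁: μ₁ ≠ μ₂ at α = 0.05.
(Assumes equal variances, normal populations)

Answer: t = 2.1839, reject H₀

Derivation:
Pooled variance: s²_p = [27×10² + 30×11²]/(57) = 111.0526
s_p = 10.5381
SE = s_p×√(1/n₁ + 1/n₂) = 10.5381×√(1/28 + 1/31) = 2.7474
t = (x̄₁ - x̄₂)/SE = (63 - 57)/2.7474 = 2.1839
df = 57, t-critical = ±2.002
Decision: reject H₀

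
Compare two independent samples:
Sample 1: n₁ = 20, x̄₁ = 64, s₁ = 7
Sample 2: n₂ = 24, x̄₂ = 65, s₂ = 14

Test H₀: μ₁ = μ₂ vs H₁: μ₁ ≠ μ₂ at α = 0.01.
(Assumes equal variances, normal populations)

Pooled variance: s²_p = [19×7² + 23×14²]/(42) = 129.5000
s_p = 11.3798
SE = s_p×√(1/n₁ + 1/n₂) = 11.3798×√(1/20 + 1/24) = 3.4454
t = (x̄₁ - x̄₂)/SE = (64 - 65)/3.4454 = -0.2902
df = 42, t-critical = ±2.698
Decision: fail to reject H₀

Answer: t = -0.2902, fail to reject H₀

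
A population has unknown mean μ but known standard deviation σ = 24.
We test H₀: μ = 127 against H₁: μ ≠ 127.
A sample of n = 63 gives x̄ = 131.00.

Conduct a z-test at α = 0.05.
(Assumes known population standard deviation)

Answer: z = 1.3229, fail to reject H₀

Derivation:
Standard error: SE = σ/√n = 24/√63 = 3.0237
z-statistic: z = (x̄ - μ₀)/SE = (131.00 - 127)/3.0237 = 1.3229
Critical value: ±1.960
p-value = 0.1859
Decision: fail to reject H₀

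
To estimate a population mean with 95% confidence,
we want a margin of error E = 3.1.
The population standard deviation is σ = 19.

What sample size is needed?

z_0.025 = 1.960
n = (z×σ/E)² = (1.960×19/3.1)²
n = 144.3098
Round up: n = 145

Answer: n = 145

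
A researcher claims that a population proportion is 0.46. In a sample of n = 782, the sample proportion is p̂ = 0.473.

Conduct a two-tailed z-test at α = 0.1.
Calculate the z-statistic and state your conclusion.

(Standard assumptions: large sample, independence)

Answer: z = 0.7294, fail to reject H₀

Derivation:
H₀: p = 0.46, H₁: p ≠ 0.46
Standard error: SE = √(p₀(1-p₀)/n) = √(0.46×0.54/782) = 0.017823
z-statistic: z = (p̂ - p₀)/SE = (0.473 - 0.46)/0.017823 = 0.7294
Critical value: z_0.05 = ±1.645
p-value = 0.4658
Decision: fail to reject H₀ at α = 0.1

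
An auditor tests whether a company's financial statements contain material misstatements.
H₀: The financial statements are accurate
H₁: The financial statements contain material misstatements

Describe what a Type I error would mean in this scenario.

Type I error: rejecting H₀ when it is actually true (false positive).
Type II error: failing to reject H₀ when H₁ is actually true (false negative).

Answer: Concluding the statements are misstated when they are actually accurate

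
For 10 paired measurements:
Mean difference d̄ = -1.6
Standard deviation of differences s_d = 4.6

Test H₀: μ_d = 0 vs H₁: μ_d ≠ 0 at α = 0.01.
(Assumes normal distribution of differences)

df = n - 1 = 9
SE = s_d/√n = 4.6/√10 = 1.4546
t = d̄/SE = -1.6/1.4546 = -1.1000
Critical value: t_{0.005,9} = ±3.250
p-value ≈ 0.2999
Decision: fail to reject H₀

Answer: t = -1.1000, fail to reject H₀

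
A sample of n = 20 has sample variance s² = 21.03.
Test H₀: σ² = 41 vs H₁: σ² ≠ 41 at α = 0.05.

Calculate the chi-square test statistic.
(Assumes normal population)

df = n - 1 = 19
χ² = (n-1)s²/σ₀² = 19×21.03/41 = 9.7456
Critical values: χ²_{0.975,19} = 8.907, χ²_{0.025,19} = 32.852
Rejection region: χ² < 8.907 or χ² > 32.852
Decision: fail to reject H₀

Answer: χ² = 9.7456, fail to reject H₀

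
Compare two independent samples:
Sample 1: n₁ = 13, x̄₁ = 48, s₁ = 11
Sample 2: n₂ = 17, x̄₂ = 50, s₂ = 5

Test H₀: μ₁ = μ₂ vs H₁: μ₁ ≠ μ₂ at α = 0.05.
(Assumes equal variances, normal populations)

Answer: t = -0.6675, fail to reject H₀

Derivation:
Pooled variance: s²_p = [12×11² + 16×5²]/(28) = 66.1429
s_p = 8.1328
SE = s_p×√(1/n₁ + 1/n₂) = 8.1328×√(1/13 + 1/17) = 2.9964
t = (x̄₁ - x̄₂)/SE = (48 - 50)/2.9964 = -0.6675
df = 28, t-critical = ±2.048
Decision: fail to reject H₀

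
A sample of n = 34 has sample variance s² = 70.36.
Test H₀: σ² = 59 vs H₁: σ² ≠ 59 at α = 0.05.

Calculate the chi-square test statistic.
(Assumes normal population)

df = n - 1 = 33
χ² = (n-1)s²/σ₀² = 33×70.36/59 = 39.3539
Critical values: χ²_{0.975,33} = 19.047, χ²_{0.025,33} = 50.725
Rejection region: χ² < 19.047 or χ² > 50.725
Decision: fail to reject H₀

Answer: χ² = 39.3539, fail to reject H₀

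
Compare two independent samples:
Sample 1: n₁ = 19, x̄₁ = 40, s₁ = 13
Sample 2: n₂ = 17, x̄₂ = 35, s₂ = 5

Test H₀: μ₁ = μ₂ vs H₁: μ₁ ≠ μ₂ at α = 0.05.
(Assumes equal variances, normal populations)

Pooled variance: s²_p = [18×13² + 16×5²]/(34) = 101.2353
s_p = 10.0616
SE = s_p×√(1/n₁ + 1/n₂) = 10.0616×√(1/19 + 1/17) = 3.3591
t = (x̄₁ - x̄₂)/SE = (40 - 35)/3.3591 = 1.4885
df = 34, t-critical = ±2.032
Decision: fail to reject H₀

Answer: t = 1.4885, fail to reject H₀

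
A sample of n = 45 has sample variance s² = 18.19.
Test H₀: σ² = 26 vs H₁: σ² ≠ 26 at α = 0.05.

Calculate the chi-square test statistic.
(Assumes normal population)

Answer: χ² = 30.7831, fail to reject H₀

Derivation:
df = n - 1 = 44
χ² = (n-1)s²/σ₀² = 44×18.19/26 = 30.7831
Critical values: χ²_{0.975,44} = 27.575, χ²_{0.025,44} = 64.201
Rejection region: χ² < 27.575 or χ² > 64.201
Decision: fail to reject H₀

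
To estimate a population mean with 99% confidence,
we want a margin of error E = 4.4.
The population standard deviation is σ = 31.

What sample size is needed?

z_0.005 = 2.576
n = (z×σ/E)² = (2.576×31/4.4)²
n = 329.3895
Round up: n = 330

Answer: n = 330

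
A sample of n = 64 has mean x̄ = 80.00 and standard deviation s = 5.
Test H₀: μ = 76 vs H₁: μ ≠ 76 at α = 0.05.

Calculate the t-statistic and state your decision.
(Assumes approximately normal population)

Answer: t = 6.4000, reject H₀

Derivation:
df = n - 1 = 63
SE = s/√n = 5/√64 = 0.6250
t = (x̄ - μ₀)/SE = (80.00 - 76)/0.6250 = 6.4000
Critical value: t_{0.025,63} = ±1.998
p-value < 0.0001
Decision: reject H₀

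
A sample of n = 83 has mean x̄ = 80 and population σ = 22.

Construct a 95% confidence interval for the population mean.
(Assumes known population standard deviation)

Confidence level: 95%, α = 0.05
z_0.025 = 1.960
SE = σ/√n = 22/√83 = 2.4148
Margin of error = 1.960 × 2.4148 = 4.7330
CI: x̄ ± margin = 80 ± 4.7330
CI: (75.2670, 84.7330)

Answer: (75.2670, 84.7330)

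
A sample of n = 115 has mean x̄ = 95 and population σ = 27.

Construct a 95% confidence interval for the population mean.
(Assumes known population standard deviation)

Answer: (90.0651, 99.9349)

Derivation:
Confidence level: 95%, α = 0.05
z_0.025 = 1.960
SE = σ/√n = 27/√115 = 2.5178
Margin of error = 1.960 × 2.5178 = 4.9349
CI: x̄ ± margin = 95 ± 4.9349
CI: (90.0651, 99.9349)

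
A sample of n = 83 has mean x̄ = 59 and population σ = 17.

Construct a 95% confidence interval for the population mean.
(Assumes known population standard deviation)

Answer: (55.3426, 62.6574)

Derivation:
Confidence level: 95%, α = 0.05
z_0.025 = 1.960
SE = σ/√n = 17/√83 = 1.8660
Margin of error = 1.960 × 1.8660 = 3.6574
CI: x̄ ± margin = 59 ± 3.6574
CI: (55.3426, 62.6574)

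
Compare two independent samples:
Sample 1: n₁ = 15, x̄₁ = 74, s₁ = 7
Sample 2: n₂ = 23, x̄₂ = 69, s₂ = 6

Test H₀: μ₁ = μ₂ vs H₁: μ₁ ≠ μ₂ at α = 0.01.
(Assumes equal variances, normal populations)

Pooled variance: s²_p = [14×7² + 22×6²]/(36) = 41.0556
s_p = 6.4075
SE = s_p×√(1/n₁ + 1/n₂) = 6.4075×√(1/15 + 1/23) = 2.1265
t = (x̄₁ - x̄₂)/SE = (74 - 69)/2.1265 = 2.3513
df = 36, t-critical = ±2.719
Decision: fail to reject H₀

Answer: t = 2.3513, fail to reject H₀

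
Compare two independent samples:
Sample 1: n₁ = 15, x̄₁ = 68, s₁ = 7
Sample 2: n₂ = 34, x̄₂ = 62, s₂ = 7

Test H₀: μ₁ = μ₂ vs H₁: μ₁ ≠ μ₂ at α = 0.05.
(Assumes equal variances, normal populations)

Pooled variance: s²_p = [14×7² + 33×7²]/(47) = 49.0000
s_p = 7.0000
SE = s_p×√(1/n₁ + 1/n₂) = 7.0000×√(1/15 + 1/34) = 2.1698
t = (x̄₁ - x̄₂)/SE = (68 - 62)/2.1698 = 2.7652
df = 47, t-critical = ±2.012
Decision: reject H₀

Answer: t = 2.7652, reject H₀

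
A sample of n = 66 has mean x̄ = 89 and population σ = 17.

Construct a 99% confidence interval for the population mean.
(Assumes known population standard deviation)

Confidence level: 99%, α = 0.01
z_0.005 = 2.576
SE = σ/√n = 17/√66 = 2.0926
Margin of error = 2.576 × 2.0926 = 5.3905
CI: x̄ ± margin = 89 ± 5.3905
CI: (83.6095, 94.3905)

Answer: (83.6095, 94.3905)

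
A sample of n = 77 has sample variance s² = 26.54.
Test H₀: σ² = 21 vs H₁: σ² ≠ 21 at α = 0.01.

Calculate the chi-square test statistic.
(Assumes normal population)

df = n - 1 = 76
χ² = (n-1)s²/σ₀² = 76×26.54/21 = 96.0495
Critical values: χ²_{0.995,76} = 47.997, χ²_{0.005,76} = 111.495
Rejection region: χ² < 47.997 or χ² > 111.495
Decision: fail to reject H₀

Answer: χ² = 96.0495, fail to reject H₀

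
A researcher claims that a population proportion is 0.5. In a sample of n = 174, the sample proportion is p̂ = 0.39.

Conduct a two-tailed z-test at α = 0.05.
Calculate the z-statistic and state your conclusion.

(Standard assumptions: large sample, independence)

Answer: z = -2.9020, reject H₀

Derivation:
H₀: p = 0.5, H₁: p ≠ 0.5
Standard error: SE = √(p₀(1-p₀)/n) = √(0.5×0.5/174) = 0.037905
z-statistic: z = (p̂ - p₀)/SE = (0.39 - 0.5)/0.037905 = -2.9020
Critical value: z_0.025 = ±1.960
p-value = 0.0037
Decision: reject H₀ at α = 0.05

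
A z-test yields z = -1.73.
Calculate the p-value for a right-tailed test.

Answer: p-value ≈ 0.9582

Derivation:
For z = -1.73:
p = P(Z > -1.73) = 1 - Φ(-1.73) = 0.9582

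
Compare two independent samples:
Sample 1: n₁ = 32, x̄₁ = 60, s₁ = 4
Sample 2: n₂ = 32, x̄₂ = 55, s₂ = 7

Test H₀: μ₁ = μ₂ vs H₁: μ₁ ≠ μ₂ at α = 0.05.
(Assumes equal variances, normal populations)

Pooled variance: s²_p = [31×4² + 31×7²]/(62) = 32.5000
s_p = 5.7009
SE = s_p×√(1/n₁ + 1/n₂) = 5.7009×√(1/32 + 1/32) = 1.4252
t = (x̄₁ - x̄₂)/SE = (60 - 55)/1.4252 = 3.5083
df = 62, t-critical = ±1.999
Decision: reject H₀

Answer: t = 3.5083, reject H₀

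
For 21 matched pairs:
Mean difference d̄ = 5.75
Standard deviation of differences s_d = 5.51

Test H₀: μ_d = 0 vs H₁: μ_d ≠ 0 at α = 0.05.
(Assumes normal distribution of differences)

df = n - 1 = 20
SE = s_d/√n = 5.51/√21 = 1.2024
t = d̄/SE = 5.75/1.2024 = 4.7821
Critical value: t_{0.025,20} = ±2.086
p-value ≈ 0.0001
Decision: reject H₀

Answer: t = 4.7821, reject H₀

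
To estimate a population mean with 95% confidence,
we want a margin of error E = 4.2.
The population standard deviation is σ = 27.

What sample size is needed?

z_0.025 = 1.960
n = (z×σ/E)² = (1.960×27/4.2)²
n = 158.7600
Round up: n = 159

Answer: n = 159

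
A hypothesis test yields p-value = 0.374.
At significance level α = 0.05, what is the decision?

Compare p-value to α:
0.374 ≥ 0.05
Decision: fail to reject H₀

Answer: fail to reject H₀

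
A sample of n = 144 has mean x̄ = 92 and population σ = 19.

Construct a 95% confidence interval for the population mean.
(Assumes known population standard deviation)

Confidence level: 95%, α = 0.05
z_0.025 = 1.960
SE = σ/√n = 19/√144 = 1.5833
Margin of error = 1.960 × 1.5833 = 3.1033
CI: x̄ ± margin = 92 ± 3.1033
CI: (88.8967, 95.1033)

Answer: (88.8967, 95.1033)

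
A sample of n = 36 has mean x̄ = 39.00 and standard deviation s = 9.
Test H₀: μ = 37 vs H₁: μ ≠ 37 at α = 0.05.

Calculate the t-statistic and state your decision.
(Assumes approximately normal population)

Answer: t = 1.3333, fail to reject H₀

Derivation:
df = n - 1 = 35
SE = s/√n = 9/√36 = 1.5000
t = (x̄ - μ₀)/SE = (39.00 - 37)/1.5000 = 1.3333
Critical value: t_{0.025,35} = ±2.030
p-value ≈ 0.1910
Decision: fail to reject H₀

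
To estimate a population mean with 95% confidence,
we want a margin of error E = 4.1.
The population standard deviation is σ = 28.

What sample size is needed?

Answer: n = 180

Derivation:
z_0.025 = 1.960
n = (z×σ/E)² = (1.960×28/4.1)²
n = 179.1680
Round up: n = 180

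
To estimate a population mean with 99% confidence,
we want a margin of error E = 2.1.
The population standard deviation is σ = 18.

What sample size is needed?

z_0.005 = 2.576
n = (z×σ/E)² = (2.576×18/2.1)²
n = 487.5264
Round up: n = 488

Answer: n = 488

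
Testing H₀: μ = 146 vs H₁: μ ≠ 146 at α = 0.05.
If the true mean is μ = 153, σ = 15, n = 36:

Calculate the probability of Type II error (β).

Answer: β ≈ 0.2005

Derivation:
SE = σ/√n = 15/√36 = 2.5000
Critical values: μ₀ ± z_0.025×SE = 146 ± 1.960×2.5000
Acceptance region: (141.1000, 150.9000)
Under H₁ (μ = 153): z_high = (150.9000 - 153)/2.5000 = -0.8400, z_low = (141.1000 - 153)/2.5000 = -4.7600
β = P(not reject | H₁) = Φ(-0.8400) - Φ(-4.7600) ≈ 0.2005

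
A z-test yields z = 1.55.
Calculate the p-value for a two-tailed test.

Answer: p-value ≈ 0.1211

Derivation:
For z = 1.55:
p = 2×P(Z > |1.55|) = 2×(1 - Φ(1.55)) = 0.1211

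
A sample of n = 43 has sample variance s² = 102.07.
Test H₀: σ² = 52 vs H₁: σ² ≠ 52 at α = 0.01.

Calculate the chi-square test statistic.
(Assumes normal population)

Answer: χ² = 82.4412, reject H₀

Derivation:
df = n - 1 = 42
χ² = (n-1)s²/σ₀² = 42×102.07/52 = 82.4412
Critical values: χ²_{0.995,42} = 22.138, χ²_{0.005,42} = 69.336
Rejection region: χ² < 22.138 or χ² > 69.336
Decision: reject H₀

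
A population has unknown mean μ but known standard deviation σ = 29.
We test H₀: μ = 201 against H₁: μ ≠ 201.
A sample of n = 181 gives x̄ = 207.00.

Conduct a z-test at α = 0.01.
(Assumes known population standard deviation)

Answer: z = 2.7834, reject H₀

Derivation:
Standard error: SE = σ/√n = 29/√181 = 2.1556
z-statistic: z = (x̄ - μ₀)/SE = (207.00 - 201)/2.1556 = 2.7834
Critical value: ±2.576
p-value = 0.0054
Decision: reject H₀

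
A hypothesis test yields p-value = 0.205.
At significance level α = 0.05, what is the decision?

Answer: fail to reject H₀

Derivation:
Compare p-value to α:
0.205 ≥ 0.05
Decision: fail to reject H₀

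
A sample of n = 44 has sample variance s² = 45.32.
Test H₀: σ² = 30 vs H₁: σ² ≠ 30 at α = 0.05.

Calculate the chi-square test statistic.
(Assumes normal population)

df = n - 1 = 43
χ² = (n-1)s²/σ₀² = 43×45.32/30 = 64.9587
Critical values: χ²_{0.975,43} = 26.785, χ²_{0.025,43} = 62.990
Rejection region: χ² < 26.785 or χ² > 62.990
Decision: reject H₀

Answer: χ² = 64.9587, reject H₀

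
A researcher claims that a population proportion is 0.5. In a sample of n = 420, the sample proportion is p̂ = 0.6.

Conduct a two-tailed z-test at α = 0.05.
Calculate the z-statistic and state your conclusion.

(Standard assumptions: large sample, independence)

H₀: p = 0.5, H₁: p ≠ 0.5
Standard error: SE = √(p₀(1-p₀)/n) = √(0.5×0.5/420) = 0.024398
z-statistic: z = (p̂ - p₀)/SE = (0.6 - 0.5)/0.024398 = 4.0987
Critical value: z_0.025 = ±1.960
p-value < 0.0001
Decision: reject H₀ at α = 0.05

Answer: z = 4.0987, reject H₀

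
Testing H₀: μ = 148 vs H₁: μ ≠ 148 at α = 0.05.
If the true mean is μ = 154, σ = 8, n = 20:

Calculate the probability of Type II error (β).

Answer: β ≈ 0.0817

Derivation:
SE = σ/√n = 8/√20 = 1.7889
Critical values: μ₀ ± z_0.025×SE = 148 ± 1.960×1.7889
Acceptance region: (144.4938, 151.5062)
Under H₁ (μ = 154): z_high = (151.5062 - 154)/1.7889 = -1.3940, z_low = (144.4938 - 154)/1.7889 = -5.3140
β = P(not reject | H₁) = Φ(-1.3940) - Φ(-5.3140) ≈ 0.0817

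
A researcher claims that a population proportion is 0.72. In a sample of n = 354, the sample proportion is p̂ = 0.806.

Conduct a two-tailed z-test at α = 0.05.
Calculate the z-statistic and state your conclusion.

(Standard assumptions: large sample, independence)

H₀: p = 0.72, H₁: p ≠ 0.72
Standard error: SE = √(p₀(1-p₀)/n) = √(0.72×0.28/354) = 0.023864
z-statistic: z = (p̂ - p₀)/SE = (0.806 - 0.72)/0.023864 = 3.6038
Critical value: z_0.025 = ±1.960
p-value = 0.0003
Decision: reject H₀ at α = 0.05

Answer: z = 3.6038, reject H₀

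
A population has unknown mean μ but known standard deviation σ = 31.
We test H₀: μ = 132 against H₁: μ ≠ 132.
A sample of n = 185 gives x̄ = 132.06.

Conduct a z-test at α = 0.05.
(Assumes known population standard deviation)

Standard error: SE = σ/√n = 31/√185 = 2.2792
z-statistic: z = (x̄ - μ₀)/SE = (132.06 - 132)/2.2792 = 0.0263
Critical value: ±1.960
p-value = 0.9790
Decision: fail to reject H₀

Answer: z = 0.0263, fail to reject H₀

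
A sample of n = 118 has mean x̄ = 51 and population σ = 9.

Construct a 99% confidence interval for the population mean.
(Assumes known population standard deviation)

Answer: (48.8658, 53.1342)

Derivation:
Confidence level: 99%, α = 0.01
z_0.005 = 2.576
SE = σ/√n = 9/√118 = 0.8285
Margin of error = 2.576 × 0.8285 = 2.1342
CI: x̄ ± margin = 51 ± 2.1342
CI: (48.8658, 53.1342)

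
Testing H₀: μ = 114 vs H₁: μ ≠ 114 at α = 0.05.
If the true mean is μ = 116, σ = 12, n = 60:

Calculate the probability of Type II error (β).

SE = σ/√n = 12/√60 = 1.5492
Critical values: μ₀ ± z_0.025×SE = 114 ± 1.960×1.5492
Acceptance region: (110.9636, 117.0364)
Under H₁ (μ = 116): z_high = (117.0364 - 116)/1.5492 = 0.6690, z_low = (110.9636 - 116)/1.5492 = -3.2510
β = P(not reject | H₁) = Φ(0.6690) - Φ(-3.2510) ≈ 0.7477

Answer: β ≈ 0.7477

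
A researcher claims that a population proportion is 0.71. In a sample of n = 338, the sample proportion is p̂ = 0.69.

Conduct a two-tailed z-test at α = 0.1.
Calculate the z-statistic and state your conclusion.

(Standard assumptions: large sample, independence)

H₀: p = 0.71, H₁: p ≠ 0.71
Standard error: SE = √(p₀(1-p₀)/n) = √(0.71×0.29/338) = 0.024681
z-statistic: z = (p̂ - p₀)/SE = (0.69 - 0.71)/0.024681 = -0.8103
Critical value: z_0.05 = ±1.645
p-value = 0.4178
Decision: fail to reject H₀ at α = 0.1

Answer: z = -0.8103, fail to reject H₀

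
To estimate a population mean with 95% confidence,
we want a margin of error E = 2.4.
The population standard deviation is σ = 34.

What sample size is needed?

z_0.025 = 1.960
n = (z×σ/E)² = (1.960×34/2.4)²
n = 770.9878
Round up: n = 771

Answer: n = 771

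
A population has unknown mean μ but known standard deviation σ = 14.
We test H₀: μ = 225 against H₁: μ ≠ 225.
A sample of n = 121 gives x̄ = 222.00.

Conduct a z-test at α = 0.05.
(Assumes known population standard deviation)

Standard error: SE = σ/√n = 14/√121 = 1.2727
z-statistic: z = (x̄ - μ₀)/SE = (222.00 - 225)/1.2727 = -2.3572
Critical value: ±1.960
p-value = 0.0184
Decision: reject H₀

Answer: z = -2.3572, reject H₀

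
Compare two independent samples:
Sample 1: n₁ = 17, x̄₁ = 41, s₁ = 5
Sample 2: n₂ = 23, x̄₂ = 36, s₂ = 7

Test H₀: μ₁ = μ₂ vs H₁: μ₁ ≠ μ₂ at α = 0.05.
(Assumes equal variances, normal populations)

Pooled variance: s²_p = [16×5² + 22×7²]/(38) = 38.8947
s_p = 6.2366
SE = s_p×√(1/n₁ + 1/n₂) = 6.2366×√(1/17 + 1/23) = 1.9948
t = (x̄₁ - x̄₂)/SE = (41 - 36)/1.9948 = 2.5065
df = 38, t-critical = ±2.024
Decision: reject H₀

Answer: t = 2.5065, reject H₀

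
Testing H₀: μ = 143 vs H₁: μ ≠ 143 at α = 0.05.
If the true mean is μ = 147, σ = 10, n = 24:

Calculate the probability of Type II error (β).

SE = σ/√n = 10/√24 = 2.0412
Critical values: μ₀ ± z_0.025×SE = 143 ± 1.960×2.0412
Acceptance region: (138.9992, 147.0008)
Under H₁ (μ = 147): z_high = (147.0008 - 147)/2.0412 = 0.0004, z_low = (138.9992 - 147)/2.0412 = -3.9197
β = P(not reject | H₁) = Φ(0.0004) - Φ(-3.9197) ≈ 0.5001

Answer: β ≈ 0.5001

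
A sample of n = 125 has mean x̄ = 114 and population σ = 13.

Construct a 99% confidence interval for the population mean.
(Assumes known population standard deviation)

Confidence level: 99%, α = 0.01
z_0.005 = 2.576
SE = σ/√n = 13/√125 = 1.1628
Margin of error = 2.576 × 1.1628 = 2.9954
CI: x̄ ± margin = 114 ± 2.9954
CI: (111.0046, 116.9954)

Answer: (111.0046, 116.9954)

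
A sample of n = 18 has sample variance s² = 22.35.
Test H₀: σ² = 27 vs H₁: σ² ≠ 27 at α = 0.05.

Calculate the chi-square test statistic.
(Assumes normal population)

Answer: χ² = 14.0722, fail to reject H₀

Derivation:
df = n - 1 = 17
χ² = (n-1)s²/σ₀² = 17×22.35/27 = 14.0722
Critical values: χ²_{0.975,17} = 7.564, χ²_{0.025,17} = 30.191
Rejection region: χ² < 7.564 or χ² > 30.191
Decision: fail to reject H₀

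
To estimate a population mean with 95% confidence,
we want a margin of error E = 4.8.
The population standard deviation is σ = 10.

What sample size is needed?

z_0.025 = 1.960
n = (z×σ/E)² = (1.960×10/4.8)²
n = 16.6736
Round up: n = 17

Answer: n = 17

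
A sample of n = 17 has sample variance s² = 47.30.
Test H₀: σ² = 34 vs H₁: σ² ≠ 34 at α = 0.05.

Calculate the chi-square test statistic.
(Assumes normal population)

Answer: χ² = 22.2588, fail to reject H₀

Derivation:
df = n - 1 = 16
χ² = (n-1)s²/σ₀² = 16×47.30/34 = 22.2588
Critical values: χ²_{0.975,16} = 6.908, χ²_{0.025,16} = 28.845
Rejection region: χ² < 6.908 or χ² > 28.845
Decision: fail to reject H₀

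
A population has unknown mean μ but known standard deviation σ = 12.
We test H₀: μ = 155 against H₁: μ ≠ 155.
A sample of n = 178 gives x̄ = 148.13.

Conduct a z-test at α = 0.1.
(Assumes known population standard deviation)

Answer: z = -7.6384, reject H₀

Derivation:
Standard error: SE = σ/√n = 12/√178 = 0.8994
z-statistic: z = (x̄ - μ₀)/SE = (148.13 - 155)/0.8994 = -7.6384
Critical value: ±1.645
p-value < 0.0001
Decision: reject H₀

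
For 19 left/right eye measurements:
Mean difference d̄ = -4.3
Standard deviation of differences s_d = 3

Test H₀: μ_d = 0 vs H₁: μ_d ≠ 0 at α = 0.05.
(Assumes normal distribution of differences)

df = n - 1 = 18
SE = s_d/√n = 3/√19 = 0.6882
t = d̄/SE = -4.3/0.6882 = -6.2482
Critical value: t_{0.025,18} = ±2.101
p-value < 0.0001
Decision: reject H₀

Answer: t = -6.2482, reject H₀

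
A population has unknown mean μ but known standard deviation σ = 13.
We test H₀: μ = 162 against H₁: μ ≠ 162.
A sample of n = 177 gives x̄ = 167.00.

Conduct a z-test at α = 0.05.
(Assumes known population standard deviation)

Answer: z = 5.1172, reject H₀

Derivation:
Standard error: SE = σ/√n = 13/√177 = 0.9771
z-statistic: z = (x̄ - μ₀)/SE = (167.00 - 162)/0.9771 = 5.1172
Critical value: ±1.960
p-value < 0.0001
Decision: reject H₀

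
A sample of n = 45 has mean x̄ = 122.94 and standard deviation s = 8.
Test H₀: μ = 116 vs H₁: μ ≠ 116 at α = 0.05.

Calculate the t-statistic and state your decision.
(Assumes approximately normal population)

df = n - 1 = 44
SE = s/√n = 8/√45 = 1.1926
t = (x̄ - μ₀)/SE = (122.94 - 116)/1.1926 = 5.8192
Critical value: t_{0.025,44} = ±2.015
p-value < 0.0001
Decision: reject H₀

Answer: t = 5.8192, reject H₀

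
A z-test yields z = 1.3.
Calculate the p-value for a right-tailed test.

Answer: p-value ≈ 0.0968

Derivation:
For z = 1.3:
p = P(Z > 1.3) = 1 - Φ(1.3) = 0.0968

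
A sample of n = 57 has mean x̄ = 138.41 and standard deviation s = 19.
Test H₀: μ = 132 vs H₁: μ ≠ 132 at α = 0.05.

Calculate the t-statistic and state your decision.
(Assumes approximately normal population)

df = n - 1 = 56
SE = s/√n = 19/√57 = 2.5166
t = (x̄ - μ₀)/SE = (138.41 - 132)/2.5166 = 2.5471
Critical value: t_{0.025,56} = ±2.003
p-value ≈ 0.0136
Decision: reject H₀

Answer: t = 2.5471, reject H₀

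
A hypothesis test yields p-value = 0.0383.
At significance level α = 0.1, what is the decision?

Compare p-value to α:
0.0383 < 0.1
Decision: reject H₀

Answer: reject H₀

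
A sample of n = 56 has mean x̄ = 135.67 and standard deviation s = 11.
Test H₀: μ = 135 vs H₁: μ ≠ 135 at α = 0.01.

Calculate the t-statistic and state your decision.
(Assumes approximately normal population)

Answer: t = 0.4558, fail to reject H₀

Derivation:
df = n - 1 = 55
SE = s/√n = 11/√56 = 1.4699
t = (x̄ - μ₀)/SE = (135.67 - 135)/1.4699 = 0.4558
Critical value: t_{0.005,55} = ±2.668
p-value ≈ 0.6503
Decision: fail to reject H₀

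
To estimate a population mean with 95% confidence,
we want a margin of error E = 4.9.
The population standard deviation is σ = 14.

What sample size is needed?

z_0.025 = 1.960
n = (z×σ/E)² = (1.960×14/4.9)²
n = 31.3600
Round up: n = 32

Answer: n = 32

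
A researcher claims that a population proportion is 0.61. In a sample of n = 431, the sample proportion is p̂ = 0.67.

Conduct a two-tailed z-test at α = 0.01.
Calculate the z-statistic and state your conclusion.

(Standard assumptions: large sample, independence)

Answer: z = 2.5538, fail to reject H₀

Derivation:
H₀: p = 0.61, H₁: p ≠ 0.61
Standard error: SE = √(p₀(1-p₀)/n) = √(0.61×0.39/431) = 0.023494
z-statistic: z = (p̂ - p₀)/SE = (0.67 - 0.61)/0.023494 = 2.5538
Critical value: z_0.005 = ±2.576
p-value = 0.0107
Decision: fail to reject H₀ at α = 0.01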